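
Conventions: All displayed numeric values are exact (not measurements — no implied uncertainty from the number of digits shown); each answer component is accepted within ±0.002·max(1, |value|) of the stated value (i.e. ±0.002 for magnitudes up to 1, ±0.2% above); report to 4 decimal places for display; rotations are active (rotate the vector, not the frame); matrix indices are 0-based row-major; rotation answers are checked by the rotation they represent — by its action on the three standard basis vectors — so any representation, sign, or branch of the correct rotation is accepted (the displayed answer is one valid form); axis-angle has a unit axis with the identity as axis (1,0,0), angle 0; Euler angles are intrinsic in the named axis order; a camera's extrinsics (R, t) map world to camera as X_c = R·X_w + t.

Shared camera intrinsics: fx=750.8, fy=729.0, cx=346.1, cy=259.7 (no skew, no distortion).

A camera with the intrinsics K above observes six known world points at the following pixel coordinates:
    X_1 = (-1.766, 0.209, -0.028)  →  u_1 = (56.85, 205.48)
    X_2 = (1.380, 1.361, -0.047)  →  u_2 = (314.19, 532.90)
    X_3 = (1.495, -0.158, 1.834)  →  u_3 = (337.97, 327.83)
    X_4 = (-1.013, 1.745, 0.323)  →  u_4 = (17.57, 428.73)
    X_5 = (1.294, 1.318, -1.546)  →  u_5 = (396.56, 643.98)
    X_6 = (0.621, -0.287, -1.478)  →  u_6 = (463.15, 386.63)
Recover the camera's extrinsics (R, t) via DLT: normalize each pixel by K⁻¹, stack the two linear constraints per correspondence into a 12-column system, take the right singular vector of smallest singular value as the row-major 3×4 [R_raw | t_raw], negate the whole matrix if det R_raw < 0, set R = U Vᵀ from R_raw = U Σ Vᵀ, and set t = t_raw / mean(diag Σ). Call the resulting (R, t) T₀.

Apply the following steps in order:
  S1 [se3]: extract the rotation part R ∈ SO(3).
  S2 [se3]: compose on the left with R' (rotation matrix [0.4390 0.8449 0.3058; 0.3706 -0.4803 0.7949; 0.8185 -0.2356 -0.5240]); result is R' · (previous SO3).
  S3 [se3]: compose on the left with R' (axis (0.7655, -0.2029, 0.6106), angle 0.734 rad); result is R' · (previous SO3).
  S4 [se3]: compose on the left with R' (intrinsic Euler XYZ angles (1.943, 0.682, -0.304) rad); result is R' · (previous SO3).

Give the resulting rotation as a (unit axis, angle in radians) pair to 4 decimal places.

rotation (axis_angle) = ((0.4655, -0.8625, -0.1987), 0.3078)

source (pnp_recover): camera pose = R=[0.7133 -0.5682 -0.4103; 0.5408 0.8186 -0.1934; 0.4457 -0.0839 0.8912], t=(-0.4900, 0.4200, 5.6499)
after S1 (rot_of_se3): [0.7133 -0.5682 -0.4103; 0.5408 0.8186 -0.1934; 0.4457 -0.0839 0.8912]
after S2 (compose_so3): [0.9063 0.4165 -0.0710; 0.3590 -0.6705 0.6493; 0.2229 -0.6140 -0.7572]
after S3 (compose_so3): [0.6451 0.6827 -0.3432; 0.4834 -0.0168 0.8752; 0.5918 -0.7305 -0.3409]
after S4 (compose_so3): [0.9632 0.0413 -0.2657; -0.0791 0.9880 -0.1330; 0.2570 0.1491 0.9548]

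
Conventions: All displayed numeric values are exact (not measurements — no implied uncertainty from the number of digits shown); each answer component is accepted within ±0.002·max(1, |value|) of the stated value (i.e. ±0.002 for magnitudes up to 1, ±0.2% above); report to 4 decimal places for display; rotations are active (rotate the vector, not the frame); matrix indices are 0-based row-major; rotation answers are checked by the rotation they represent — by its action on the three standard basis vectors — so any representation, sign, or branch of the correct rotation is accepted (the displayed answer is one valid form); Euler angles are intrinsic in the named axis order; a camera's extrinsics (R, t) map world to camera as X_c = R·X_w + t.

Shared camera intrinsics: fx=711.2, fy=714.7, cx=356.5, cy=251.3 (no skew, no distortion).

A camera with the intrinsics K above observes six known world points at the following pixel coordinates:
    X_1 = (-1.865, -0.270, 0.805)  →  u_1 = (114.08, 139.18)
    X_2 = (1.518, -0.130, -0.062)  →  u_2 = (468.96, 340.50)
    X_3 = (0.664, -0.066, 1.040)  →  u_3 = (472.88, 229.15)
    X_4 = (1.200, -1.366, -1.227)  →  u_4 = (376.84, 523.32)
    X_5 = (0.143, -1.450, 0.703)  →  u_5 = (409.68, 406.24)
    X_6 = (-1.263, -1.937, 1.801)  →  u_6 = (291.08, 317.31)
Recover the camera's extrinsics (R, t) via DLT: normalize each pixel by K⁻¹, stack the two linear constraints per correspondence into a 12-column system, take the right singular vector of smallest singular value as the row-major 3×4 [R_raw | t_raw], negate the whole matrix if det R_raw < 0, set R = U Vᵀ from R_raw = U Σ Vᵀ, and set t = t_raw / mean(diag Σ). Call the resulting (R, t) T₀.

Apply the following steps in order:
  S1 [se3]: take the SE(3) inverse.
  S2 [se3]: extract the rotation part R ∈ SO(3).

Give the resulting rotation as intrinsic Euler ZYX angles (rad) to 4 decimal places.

source (pnp_recover): camera pose = R=[0.8422 -0.0644 0.5353; 0.3043 -0.7628 -0.5706; 0.4450 0.6435 -0.6228], t=(-0.2701, 0.1799, 5.5901)
after S1 (invert_se3): R=[0.8422 0.3043 0.4450; -0.0644 -0.7628 0.6435; 0.5353 -0.5706 -0.6228], t=(-2.3150, -3.4773, 3.7288)
after S2 (rot_of_se3): [0.8422 0.3043 0.4450; -0.0644 -0.7628 0.6435; 0.5353 -0.5706 -0.6228]

rotation (euler_zyx) = (-0.0763, -0.5648, -2.3999)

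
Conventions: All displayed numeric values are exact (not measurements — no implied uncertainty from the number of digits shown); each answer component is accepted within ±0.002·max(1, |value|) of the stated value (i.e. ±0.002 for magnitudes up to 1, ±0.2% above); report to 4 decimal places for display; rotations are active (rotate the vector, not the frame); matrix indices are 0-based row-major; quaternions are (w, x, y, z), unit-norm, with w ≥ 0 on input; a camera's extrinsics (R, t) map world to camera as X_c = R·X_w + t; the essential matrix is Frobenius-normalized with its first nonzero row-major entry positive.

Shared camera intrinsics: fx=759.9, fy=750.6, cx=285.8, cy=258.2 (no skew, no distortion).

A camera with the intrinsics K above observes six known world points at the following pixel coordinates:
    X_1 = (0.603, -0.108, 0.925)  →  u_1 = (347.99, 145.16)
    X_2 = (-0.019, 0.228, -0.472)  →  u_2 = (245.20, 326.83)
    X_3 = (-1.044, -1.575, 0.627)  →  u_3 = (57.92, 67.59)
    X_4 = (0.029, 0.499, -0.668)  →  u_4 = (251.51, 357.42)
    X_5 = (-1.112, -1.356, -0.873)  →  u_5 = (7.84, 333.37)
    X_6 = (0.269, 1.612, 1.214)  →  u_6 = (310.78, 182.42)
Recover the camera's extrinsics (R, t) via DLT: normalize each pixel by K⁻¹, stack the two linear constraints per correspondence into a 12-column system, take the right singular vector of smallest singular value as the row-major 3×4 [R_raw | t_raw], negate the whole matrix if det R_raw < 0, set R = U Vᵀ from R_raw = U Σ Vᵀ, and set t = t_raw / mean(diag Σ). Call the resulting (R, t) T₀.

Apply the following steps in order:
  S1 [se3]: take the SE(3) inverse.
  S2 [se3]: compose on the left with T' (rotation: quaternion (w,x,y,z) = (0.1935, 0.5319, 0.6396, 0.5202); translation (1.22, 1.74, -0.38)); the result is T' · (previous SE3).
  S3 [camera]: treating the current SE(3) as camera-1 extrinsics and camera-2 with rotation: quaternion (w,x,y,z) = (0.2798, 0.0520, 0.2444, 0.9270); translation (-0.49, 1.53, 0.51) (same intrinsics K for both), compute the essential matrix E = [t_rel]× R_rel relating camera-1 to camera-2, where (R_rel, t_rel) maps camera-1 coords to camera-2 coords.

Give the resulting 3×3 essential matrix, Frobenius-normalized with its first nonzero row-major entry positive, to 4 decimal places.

matrix = [0.3918 0.5558 -0.1530; -0.4395 0.3704 0.3665; 0.0536 -0.2024 -0.0755]

source (pnp_recover): camera pose = R=[0.9921 0.0469 0.1162; 0.1016 0.2410 -0.9652; -0.0733 0.9694 0.2343], t=(-0.2400, 0.0100, 5.5590)
after S1 (invert_se3): R=[0.9921 0.1016 -0.0733; 0.0469 0.2410 0.9694; 0.1162 -0.9652 0.2343], t=(0.6444, -5.3800, -1.2651)
after S2 (compose_se3): R=[-0.2410 -0.6941 0.6784; 0.9231 -0.3797 -0.0606; 0.2997 0.6116 0.7322], t=(-2.6021, 2.3023, -4.3845)
after S3 (essential): [0.3918 0.5558 -0.1530; -0.4395 0.3704 0.3665; 0.0536 -0.2024 -0.0755]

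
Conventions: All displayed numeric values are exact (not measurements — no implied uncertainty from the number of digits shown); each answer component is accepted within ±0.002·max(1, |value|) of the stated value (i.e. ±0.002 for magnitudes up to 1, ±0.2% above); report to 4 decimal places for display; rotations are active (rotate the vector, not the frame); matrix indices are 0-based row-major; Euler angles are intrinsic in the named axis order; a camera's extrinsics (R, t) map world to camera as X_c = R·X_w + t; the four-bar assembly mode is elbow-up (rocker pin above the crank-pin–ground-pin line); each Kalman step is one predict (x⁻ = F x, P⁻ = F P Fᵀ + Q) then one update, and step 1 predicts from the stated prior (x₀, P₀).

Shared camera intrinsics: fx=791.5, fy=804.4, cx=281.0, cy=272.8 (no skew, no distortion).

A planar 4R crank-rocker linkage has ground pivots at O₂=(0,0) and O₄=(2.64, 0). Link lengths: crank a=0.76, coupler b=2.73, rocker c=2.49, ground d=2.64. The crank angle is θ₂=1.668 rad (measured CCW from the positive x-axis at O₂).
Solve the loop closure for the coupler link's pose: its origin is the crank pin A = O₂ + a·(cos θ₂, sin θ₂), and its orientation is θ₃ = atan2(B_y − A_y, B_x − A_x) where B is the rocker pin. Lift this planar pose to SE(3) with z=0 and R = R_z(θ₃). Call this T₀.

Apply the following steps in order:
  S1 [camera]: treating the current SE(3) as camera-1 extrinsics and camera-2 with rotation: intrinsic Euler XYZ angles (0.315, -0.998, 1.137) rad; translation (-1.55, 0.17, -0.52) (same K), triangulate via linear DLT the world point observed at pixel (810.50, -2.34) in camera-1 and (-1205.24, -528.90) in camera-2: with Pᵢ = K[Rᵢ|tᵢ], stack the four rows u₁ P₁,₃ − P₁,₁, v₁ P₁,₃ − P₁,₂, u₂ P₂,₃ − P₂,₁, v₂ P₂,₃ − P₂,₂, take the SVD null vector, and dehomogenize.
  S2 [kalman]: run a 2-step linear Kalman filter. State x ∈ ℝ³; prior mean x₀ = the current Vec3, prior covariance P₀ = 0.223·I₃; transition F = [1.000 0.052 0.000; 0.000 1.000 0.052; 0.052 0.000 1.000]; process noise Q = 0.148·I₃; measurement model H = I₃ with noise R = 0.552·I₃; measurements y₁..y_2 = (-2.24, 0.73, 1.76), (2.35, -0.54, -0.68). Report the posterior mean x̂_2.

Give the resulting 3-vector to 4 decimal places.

source (fourbar_fk): coupler pose = R=[0.7908 -0.6121 0.0000; 0.6121 0.7908 0.0000; 0.0000 0.0000 1.0000], t=(-0.0738, 0.7564, 0.0000)
after S1 (triangulate): (-0.0104, -1.4819, 1.2333)
after S2 (kf_track): (0.3462, -0.4982, 0.5954)

result = (0.3462, -0.4982, 0.5954)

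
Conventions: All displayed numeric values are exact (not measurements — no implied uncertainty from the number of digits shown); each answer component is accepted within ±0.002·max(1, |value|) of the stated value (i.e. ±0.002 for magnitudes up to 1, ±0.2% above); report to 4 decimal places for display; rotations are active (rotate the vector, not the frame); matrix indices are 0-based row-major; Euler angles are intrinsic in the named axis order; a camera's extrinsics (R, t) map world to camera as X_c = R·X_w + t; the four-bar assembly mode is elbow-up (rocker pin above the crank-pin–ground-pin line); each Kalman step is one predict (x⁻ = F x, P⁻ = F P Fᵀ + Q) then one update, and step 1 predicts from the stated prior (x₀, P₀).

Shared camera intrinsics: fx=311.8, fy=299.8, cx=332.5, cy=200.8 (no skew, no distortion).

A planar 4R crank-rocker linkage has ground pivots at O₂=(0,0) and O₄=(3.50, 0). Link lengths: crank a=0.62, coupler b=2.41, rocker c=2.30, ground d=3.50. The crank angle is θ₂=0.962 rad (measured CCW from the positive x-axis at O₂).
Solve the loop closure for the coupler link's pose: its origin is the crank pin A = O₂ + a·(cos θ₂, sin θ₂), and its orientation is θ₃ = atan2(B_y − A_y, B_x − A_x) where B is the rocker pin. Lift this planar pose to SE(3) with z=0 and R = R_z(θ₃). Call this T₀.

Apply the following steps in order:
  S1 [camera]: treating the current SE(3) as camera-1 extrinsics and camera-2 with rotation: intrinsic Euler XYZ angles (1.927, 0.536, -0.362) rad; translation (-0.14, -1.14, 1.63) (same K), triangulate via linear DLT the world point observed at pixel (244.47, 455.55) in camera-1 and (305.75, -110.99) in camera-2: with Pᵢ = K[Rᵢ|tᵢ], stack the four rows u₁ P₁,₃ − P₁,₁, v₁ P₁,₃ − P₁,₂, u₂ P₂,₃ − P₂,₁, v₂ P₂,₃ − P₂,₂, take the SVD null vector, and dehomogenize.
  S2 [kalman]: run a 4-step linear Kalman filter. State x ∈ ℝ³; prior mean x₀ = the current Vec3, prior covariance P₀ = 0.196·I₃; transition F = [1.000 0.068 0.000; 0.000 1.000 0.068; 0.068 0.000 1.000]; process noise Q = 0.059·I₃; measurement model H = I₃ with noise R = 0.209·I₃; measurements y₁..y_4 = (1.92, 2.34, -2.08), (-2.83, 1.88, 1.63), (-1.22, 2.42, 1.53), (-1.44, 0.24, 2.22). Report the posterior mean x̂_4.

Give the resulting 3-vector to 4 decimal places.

result = (-1.0150, 1.2848, 1.3007)

source (fourbar_fk): coupler pose = R=[0.8007 -0.5991 0.0000; 0.5991 0.8007 0.0000; 0.0000 0.0000 1.0000], t=(0.3546, 0.5086, 0.0000)
after S1 (triangulate): (-0.4410, 0.2482, 0.5215)
after S2 (kf_track): (-1.0150, 1.2848, 1.3007)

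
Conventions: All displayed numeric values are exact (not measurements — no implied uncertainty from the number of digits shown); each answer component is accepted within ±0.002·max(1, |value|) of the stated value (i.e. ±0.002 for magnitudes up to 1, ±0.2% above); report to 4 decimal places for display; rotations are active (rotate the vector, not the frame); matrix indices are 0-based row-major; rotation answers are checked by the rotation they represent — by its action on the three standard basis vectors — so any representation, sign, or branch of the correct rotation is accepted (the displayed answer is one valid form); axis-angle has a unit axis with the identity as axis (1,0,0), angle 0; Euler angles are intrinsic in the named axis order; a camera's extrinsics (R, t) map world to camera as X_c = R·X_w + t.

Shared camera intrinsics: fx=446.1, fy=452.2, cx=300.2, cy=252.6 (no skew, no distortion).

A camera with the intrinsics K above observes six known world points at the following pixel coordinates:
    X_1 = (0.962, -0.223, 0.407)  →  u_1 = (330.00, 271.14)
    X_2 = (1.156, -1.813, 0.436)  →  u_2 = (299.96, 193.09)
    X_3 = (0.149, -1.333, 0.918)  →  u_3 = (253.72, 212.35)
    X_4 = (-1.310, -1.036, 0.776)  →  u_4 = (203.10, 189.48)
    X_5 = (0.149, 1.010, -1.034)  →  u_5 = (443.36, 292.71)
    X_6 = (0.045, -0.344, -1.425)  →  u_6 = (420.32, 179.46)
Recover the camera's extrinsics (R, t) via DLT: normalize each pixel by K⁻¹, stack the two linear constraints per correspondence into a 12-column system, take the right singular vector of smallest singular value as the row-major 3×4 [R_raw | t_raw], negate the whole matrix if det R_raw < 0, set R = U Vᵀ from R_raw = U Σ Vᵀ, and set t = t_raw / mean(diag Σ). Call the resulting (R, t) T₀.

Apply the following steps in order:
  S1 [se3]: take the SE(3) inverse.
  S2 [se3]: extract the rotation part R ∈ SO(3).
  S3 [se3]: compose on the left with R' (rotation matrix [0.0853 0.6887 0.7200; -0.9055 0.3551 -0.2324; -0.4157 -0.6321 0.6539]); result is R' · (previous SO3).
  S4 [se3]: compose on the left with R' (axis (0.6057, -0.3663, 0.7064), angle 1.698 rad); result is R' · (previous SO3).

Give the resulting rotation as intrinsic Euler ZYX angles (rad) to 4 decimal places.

rotation (euler_zyx) = (1.7104, 0.7979, 1.9208)

source (pnp_recover): camera pose = R=[0.4651 0.3331 -0.8202; 0.2271 0.8506 0.4742; 0.8557 -0.4068 0.3200], t=(0.4200, 0.0600, 5.8305)
after S1 (invert_se3): R=[0.4651 0.2271 0.8557; 0.3331 0.8506 -0.4068; -0.8202 0.4742 0.3200], t=(-5.1979, 2.1807, -1.5495)
after S2 (rot_of_se3): [0.4651 0.2271 0.8557; 0.3331 0.8506 -0.4068; -0.8202 0.4742 0.3200]
after S3 (compose_so3): [-0.3215 0.9466 0.0232; -0.1122 -0.0137 -0.9936; -0.9402 -0.3220 0.1106]
after S4 (compose_so3): [-0.0971 0.2460 0.9644; 0.6914 0.7136 -0.1124; -0.7159 0.6559 -0.2394]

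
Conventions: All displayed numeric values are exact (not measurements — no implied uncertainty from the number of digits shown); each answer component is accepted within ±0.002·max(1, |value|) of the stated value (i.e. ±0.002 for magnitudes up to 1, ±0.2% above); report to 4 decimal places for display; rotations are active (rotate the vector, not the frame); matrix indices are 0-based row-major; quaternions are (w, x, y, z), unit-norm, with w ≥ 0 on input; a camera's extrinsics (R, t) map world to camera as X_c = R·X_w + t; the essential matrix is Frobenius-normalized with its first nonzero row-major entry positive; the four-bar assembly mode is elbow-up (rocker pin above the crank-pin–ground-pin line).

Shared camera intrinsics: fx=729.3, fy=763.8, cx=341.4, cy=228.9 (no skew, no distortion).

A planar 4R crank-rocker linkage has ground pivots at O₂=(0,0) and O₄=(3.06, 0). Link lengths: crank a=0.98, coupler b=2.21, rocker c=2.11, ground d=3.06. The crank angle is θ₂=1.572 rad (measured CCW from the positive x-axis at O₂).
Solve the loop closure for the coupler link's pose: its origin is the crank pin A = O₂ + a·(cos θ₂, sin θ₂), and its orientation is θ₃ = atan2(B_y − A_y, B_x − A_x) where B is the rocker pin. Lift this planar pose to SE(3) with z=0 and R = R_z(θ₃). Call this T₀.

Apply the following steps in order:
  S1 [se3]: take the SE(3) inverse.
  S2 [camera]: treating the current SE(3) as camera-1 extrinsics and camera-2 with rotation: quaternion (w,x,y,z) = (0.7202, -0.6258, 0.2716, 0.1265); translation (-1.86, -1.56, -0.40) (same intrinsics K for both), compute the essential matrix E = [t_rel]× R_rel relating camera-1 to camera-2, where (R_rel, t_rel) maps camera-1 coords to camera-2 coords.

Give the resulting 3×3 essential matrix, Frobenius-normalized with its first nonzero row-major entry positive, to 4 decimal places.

source (fourbar_fk): coupler pose = R=[0.9205 -0.3906 0.0000; 0.3906 0.9205 0.0000; 0.0000 0.0000 1.0000], t=(-0.0012, 0.9800, 0.0000)
after S1 (invert_se3): R=[0.9205 0.3906 0.0000; -0.3906 0.9205 0.0000; 0.0000 0.0000 1.0000], t=(-0.3817, -0.9026, 0.0000)
after S2 (essential): [0.2491 0.2456 0.2553; -0.6225 -0.0791 -0.0279; 0.2199 -0.3898 -0.4666]

matrix = [0.2491 0.2456 0.2553; -0.6225 -0.0791 -0.0279; 0.2199 -0.3898 -0.4666]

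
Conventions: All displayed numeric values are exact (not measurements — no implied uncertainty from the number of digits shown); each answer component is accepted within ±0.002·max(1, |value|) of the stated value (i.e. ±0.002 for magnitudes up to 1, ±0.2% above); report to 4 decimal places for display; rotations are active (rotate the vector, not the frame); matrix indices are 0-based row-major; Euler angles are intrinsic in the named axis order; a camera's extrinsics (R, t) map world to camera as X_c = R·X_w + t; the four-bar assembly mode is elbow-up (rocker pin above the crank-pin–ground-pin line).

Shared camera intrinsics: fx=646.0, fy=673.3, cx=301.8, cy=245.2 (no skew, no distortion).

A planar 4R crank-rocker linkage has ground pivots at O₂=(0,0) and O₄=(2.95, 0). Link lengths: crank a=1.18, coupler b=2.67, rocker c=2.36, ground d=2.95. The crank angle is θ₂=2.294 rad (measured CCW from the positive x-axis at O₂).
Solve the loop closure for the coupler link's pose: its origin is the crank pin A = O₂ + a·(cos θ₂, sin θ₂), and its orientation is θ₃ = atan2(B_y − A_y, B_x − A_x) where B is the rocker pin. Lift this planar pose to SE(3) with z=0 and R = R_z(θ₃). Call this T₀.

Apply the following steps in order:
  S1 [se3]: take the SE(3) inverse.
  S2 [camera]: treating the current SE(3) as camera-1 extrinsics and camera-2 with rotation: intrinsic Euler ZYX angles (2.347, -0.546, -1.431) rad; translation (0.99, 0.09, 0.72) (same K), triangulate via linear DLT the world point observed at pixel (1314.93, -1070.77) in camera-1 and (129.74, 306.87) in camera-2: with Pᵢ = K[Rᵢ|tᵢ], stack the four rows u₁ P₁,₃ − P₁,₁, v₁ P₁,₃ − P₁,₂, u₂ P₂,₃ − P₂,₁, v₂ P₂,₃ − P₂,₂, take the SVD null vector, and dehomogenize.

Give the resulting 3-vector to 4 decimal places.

result = (1.6252, -0.3506, 1.0793)

source (fourbar_fk): coupler pose = R=[0.9130 -0.4080 0.0000; 0.4080 0.9130 0.0000; 0.0000 0.0000 1.0000], t=(-0.7809, 0.8846, 0.0000)
after S1 (invert_se3): R=[0.9130 0.4080 0.0000; -0.4080 0.9130 0.0000; 0.0000 0.0000 1.0000], t=(0.3520, -1.1263, 0.0000)
after S2 (triangulate): (1.6252, -0.3506, 1.0793)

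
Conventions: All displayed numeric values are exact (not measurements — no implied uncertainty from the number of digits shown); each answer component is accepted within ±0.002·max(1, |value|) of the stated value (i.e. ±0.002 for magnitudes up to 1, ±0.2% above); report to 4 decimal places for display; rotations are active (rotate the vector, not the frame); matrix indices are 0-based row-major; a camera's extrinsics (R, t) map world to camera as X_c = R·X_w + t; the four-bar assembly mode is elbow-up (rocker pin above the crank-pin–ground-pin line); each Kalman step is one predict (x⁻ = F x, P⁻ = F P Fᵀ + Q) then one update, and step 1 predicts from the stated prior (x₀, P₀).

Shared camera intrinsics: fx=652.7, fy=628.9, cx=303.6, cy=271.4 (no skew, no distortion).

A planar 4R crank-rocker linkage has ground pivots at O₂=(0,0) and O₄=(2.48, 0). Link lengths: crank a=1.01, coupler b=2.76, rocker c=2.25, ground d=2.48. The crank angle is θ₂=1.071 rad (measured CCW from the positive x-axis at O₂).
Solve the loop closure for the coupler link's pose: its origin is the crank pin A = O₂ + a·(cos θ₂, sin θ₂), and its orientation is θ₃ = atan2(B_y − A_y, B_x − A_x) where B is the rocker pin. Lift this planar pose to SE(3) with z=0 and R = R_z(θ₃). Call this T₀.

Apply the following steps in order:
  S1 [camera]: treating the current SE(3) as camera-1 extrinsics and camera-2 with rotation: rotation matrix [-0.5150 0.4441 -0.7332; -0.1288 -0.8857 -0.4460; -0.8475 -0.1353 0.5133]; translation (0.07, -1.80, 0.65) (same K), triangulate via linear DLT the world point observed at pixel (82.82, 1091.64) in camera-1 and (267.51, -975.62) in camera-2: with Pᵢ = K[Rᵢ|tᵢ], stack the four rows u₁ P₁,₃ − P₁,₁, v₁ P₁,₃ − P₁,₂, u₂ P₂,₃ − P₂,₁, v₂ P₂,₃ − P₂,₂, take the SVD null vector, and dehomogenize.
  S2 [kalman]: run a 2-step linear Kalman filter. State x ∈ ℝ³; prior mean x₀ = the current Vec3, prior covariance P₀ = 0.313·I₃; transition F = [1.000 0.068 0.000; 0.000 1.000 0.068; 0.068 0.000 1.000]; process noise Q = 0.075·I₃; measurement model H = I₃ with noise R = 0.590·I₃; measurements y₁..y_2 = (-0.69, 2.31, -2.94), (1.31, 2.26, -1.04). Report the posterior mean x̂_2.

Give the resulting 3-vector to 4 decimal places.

source (fourbar_fk): coupler pose = R=[0.8777 -0.4793 0.0000; 0.4793 0.8777 0.0000; 0.0000 0.0000 1.0000], t=(0.4840, 0.8865, 0.0000)
after S1 (triangulate): (-0.4944, 0.8686, 1.0825)
after S2 (kf_track): (0.1480, 1.7155, -0.6799)

result = (0.1480, 1.7155, -0.6799)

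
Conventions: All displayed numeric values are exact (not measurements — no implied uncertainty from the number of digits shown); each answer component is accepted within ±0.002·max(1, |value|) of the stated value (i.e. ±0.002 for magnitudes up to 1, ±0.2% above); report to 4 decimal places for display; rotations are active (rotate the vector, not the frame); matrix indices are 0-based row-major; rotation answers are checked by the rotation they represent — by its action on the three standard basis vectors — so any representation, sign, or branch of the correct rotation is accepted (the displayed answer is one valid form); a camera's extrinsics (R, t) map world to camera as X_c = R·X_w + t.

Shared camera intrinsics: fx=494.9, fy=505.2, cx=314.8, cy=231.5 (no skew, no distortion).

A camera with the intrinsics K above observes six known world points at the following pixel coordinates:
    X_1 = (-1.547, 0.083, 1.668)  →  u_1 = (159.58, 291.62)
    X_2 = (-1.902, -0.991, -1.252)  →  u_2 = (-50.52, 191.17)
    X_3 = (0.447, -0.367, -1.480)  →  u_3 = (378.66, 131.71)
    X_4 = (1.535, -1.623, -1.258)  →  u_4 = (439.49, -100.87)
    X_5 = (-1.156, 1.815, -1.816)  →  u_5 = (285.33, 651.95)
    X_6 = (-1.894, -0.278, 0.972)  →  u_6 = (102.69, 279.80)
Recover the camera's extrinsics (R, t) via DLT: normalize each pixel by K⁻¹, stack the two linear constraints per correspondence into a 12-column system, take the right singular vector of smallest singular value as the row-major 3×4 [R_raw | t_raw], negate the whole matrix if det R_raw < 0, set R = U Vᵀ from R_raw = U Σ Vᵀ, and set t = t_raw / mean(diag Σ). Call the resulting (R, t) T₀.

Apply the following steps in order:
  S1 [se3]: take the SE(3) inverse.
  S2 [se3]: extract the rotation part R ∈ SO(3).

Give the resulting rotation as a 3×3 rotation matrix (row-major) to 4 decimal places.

source (pnp_recover): camera pose = R=[0.9020 0.3938 -0.1769; -0.3968 0.9177 0.0194; 0.1699 0.0527 0.9840], t=(-0.1399, -0.0400, 4.3499)
after S1 (invert_se3): R=[0.9020 -0.3968 0.1699; 0.3938 0.9177 0.0527; -0.1769 0.0194 0.9840], t=(-0.6289, -0.1375, -4.3044)
after S2 (rot_of_se3): [0.9020 -0.3968 0.1699; 0.3938 0.9177 0.0527; -0.1769 0.0194 0.9840]

rotation (matrix) = ((0.9020, -0.3968, 0.1699), (0.3938, 0.9177, 0.0527), (-0.1769, 0.0194, 0.9840))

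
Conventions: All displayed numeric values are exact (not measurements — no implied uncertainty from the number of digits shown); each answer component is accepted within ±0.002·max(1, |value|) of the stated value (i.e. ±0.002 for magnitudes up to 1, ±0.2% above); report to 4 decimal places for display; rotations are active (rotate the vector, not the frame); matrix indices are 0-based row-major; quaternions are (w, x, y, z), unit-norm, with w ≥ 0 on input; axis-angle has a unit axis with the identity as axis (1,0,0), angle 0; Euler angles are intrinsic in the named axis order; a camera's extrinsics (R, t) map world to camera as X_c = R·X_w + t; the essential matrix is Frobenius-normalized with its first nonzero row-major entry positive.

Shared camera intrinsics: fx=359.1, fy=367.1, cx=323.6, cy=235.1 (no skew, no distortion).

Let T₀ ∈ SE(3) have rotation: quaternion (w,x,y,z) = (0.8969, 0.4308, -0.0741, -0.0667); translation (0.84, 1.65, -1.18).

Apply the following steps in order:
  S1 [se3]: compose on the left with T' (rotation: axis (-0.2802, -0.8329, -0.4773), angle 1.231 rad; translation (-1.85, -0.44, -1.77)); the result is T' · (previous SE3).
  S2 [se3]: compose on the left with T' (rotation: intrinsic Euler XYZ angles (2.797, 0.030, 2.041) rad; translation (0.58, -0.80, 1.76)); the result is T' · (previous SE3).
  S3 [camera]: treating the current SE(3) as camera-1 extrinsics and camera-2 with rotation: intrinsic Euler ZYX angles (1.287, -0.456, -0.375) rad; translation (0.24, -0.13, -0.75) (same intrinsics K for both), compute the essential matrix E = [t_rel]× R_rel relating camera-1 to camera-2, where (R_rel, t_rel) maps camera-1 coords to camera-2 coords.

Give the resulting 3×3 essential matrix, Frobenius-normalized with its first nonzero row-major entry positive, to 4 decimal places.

after S1 (compose_se3): R=[0.2143 -0.1479 -0.9655; -0.3946 0.8911 -0.2241; 0.8935 0.4291 0.1326], t=(0.2945, 0.0012, -1.6065)
after S2 (compose_se3): R=[0.2814 -0.7142 0.6409; -0.6472 0.3518 0.6763; -0.7085 -0.6051 -0.3632], t=(0.3973, -0.5055, 3.3561)
after S3 (essential): [0.4856 0.1393 -0.1491; 0.4553 0.0086 -0.1517; -0.0826 0.6901 0.0949]

matrix = [0.4856 0.1393 -0.1491; 0.4553 0.0086 -0.1517; -0.0826 0.6901 0.0949]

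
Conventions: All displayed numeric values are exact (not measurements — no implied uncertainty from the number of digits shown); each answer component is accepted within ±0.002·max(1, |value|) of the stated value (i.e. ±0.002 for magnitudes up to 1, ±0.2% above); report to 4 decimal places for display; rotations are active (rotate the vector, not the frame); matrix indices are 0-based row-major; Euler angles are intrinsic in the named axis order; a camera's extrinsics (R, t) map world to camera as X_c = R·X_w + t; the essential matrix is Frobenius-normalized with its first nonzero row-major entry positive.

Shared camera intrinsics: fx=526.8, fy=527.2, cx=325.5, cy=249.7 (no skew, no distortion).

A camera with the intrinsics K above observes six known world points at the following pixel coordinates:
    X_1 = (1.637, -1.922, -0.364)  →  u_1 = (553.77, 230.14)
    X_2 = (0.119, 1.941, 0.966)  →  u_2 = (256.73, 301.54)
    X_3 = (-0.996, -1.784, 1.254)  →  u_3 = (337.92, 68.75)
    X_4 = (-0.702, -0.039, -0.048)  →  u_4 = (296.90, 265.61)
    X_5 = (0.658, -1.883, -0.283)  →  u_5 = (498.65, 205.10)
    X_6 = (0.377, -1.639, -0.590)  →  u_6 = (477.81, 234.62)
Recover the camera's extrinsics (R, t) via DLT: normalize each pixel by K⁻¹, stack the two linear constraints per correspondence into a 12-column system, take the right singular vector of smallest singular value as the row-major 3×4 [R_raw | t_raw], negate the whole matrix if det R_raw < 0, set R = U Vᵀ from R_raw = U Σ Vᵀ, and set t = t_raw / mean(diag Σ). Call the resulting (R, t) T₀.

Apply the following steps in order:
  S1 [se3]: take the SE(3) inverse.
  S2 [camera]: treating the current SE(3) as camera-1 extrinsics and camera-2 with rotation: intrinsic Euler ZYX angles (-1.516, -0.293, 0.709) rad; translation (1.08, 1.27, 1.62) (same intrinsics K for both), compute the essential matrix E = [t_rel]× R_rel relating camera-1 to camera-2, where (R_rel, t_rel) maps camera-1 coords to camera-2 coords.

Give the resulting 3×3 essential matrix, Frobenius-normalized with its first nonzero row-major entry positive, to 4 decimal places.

source (pnp_recover): camera pose = R=[0.7824 -0.5743 -0.2408; 0.2162 0.6132 -0.7598; 0.5840 0.5424 0.6039], t=(0.1899, 0.3200, 6.4502)
after S1 (invert_se3): R=[0.7824 0.2162 0.5840; -0.5743 0.6132 0.5424; -0.2408 -0.7598 0.6039], t=(-3.9849, -3.5856, -3.6066)
after S2 (essential): [0.5348 -0.3503 -0.1251; 0.1030 0.2103 -0.6302; 0.2029 -0.2322 0.1690]

matrix = [0.5348 -0.3503 -0.1251; 0.1030 0.2103 -0.6302; 0.2029 -0.2322 0.1690]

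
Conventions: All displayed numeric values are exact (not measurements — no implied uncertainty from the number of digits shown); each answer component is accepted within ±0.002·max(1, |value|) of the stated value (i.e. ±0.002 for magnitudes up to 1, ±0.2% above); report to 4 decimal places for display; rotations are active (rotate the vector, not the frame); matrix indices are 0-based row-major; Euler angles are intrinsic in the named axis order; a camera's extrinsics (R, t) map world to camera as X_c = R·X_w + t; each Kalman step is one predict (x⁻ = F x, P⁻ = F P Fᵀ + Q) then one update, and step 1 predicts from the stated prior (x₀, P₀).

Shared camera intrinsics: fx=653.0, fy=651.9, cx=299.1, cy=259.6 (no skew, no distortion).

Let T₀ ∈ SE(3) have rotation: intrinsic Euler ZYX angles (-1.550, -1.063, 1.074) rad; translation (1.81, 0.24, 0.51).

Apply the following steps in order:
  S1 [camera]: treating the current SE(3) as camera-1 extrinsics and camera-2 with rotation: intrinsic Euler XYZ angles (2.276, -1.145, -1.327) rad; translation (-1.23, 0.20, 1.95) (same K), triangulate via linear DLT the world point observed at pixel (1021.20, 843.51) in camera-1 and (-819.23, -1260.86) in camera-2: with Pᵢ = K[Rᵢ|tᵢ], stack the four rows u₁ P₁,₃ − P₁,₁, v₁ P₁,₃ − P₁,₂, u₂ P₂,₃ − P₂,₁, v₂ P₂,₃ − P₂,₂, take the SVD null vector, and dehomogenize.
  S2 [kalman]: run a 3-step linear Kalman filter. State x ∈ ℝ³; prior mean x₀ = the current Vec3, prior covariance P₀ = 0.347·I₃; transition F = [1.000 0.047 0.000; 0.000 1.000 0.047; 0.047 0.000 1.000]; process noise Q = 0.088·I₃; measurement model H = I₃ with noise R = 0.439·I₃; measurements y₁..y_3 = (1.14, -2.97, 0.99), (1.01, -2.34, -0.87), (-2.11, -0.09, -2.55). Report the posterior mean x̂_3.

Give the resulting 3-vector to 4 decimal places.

after S1 (triangulate): (0.5201, 1.9135, 0.6342)
after S2 (kf_track): (-0.3282, -0.8712, -0.8979)

result = (-0.3282, -0.8712, -0.8979)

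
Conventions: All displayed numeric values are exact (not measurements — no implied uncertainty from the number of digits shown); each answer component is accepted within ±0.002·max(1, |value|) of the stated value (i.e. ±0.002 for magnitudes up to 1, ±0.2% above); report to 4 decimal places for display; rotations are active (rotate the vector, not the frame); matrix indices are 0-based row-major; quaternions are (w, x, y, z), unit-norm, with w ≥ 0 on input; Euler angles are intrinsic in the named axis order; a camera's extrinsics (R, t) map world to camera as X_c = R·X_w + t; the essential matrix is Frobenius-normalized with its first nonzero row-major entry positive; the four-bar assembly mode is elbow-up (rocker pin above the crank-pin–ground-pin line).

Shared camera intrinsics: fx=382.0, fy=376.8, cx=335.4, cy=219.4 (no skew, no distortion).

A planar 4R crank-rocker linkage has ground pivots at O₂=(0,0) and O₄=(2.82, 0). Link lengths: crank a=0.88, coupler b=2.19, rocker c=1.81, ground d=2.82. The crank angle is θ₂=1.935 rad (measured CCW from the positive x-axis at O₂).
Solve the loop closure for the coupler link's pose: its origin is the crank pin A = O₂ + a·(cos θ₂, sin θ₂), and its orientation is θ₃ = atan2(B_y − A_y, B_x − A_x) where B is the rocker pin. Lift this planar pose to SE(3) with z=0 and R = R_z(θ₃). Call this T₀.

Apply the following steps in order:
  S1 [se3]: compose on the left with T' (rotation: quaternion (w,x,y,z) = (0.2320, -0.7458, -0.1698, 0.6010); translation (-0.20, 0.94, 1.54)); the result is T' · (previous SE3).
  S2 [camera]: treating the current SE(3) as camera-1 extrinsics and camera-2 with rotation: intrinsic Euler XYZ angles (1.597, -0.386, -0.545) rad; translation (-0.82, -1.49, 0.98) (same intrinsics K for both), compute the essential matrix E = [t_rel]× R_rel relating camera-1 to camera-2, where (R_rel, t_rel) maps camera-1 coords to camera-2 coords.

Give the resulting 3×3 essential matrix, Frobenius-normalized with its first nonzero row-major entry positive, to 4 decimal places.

matrix = [0.0889 -0.6219 0.2868; -0.1329 -0.0753 0.2239; -0.4468 0.2019 0.4574]

source (fourbar_fk): coupler pose = R=[0.9541 -0.2996 0.0000; 0.2996 0.9541 0.0000; 0.0000 0.0000 1.0000], t=(-0.3135, 0.8223, 0.0000)
after S1 (compose_se3): R=[0.2022 -0.0903 -0.9752; 0.2575 -0.9558 0.1419; -0.9449 -0.2798 -0.1700], t=(-0.2900, 0.0869, 1.3439)
after S2 (essential): [0.0889 -0.6219 0.2868; -0.1329 -0.0753 0.2239; -0.4468 0.2019 0.4574]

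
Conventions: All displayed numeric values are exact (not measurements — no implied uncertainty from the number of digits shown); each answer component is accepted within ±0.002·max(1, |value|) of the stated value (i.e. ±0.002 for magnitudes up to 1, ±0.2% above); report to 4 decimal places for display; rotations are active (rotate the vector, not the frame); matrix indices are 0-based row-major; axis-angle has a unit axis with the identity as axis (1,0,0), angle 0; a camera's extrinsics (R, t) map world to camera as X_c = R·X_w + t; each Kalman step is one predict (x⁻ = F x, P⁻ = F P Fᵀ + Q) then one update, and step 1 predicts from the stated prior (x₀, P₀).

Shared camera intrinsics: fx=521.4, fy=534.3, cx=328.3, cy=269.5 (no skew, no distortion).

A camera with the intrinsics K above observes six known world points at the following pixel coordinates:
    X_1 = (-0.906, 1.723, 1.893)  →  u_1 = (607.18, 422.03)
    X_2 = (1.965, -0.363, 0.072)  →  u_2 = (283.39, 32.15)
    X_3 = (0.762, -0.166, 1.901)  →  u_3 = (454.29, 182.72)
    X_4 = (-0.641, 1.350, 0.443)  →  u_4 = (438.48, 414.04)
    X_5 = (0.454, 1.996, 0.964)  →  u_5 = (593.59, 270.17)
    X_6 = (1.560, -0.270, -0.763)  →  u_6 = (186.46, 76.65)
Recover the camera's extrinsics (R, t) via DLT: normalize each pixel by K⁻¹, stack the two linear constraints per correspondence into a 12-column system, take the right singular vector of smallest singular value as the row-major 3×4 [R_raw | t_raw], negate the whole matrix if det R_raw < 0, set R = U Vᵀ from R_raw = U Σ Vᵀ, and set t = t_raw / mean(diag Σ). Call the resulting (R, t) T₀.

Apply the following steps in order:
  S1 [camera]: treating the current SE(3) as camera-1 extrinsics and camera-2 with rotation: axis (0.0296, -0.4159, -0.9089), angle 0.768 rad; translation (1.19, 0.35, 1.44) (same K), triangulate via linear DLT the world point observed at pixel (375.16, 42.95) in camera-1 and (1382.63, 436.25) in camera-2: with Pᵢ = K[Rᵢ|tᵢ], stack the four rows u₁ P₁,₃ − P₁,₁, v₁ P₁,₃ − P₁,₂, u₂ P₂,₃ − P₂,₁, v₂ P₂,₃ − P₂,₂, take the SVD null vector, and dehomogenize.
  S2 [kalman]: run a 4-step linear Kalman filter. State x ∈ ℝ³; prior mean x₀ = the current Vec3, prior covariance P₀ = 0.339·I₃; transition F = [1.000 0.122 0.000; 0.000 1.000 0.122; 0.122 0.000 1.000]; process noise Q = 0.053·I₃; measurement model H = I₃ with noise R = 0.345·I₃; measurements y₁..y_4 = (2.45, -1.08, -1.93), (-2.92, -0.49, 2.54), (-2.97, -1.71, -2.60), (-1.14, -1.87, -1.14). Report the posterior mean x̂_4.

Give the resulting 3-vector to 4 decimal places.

result = (-1.2665, -1.3366, -1.0807)

source (pnp_recover): camera pose = R=[0.0248 0.5118 0.8587; -0.9710 0.2165 -0.1010; -0.2376 -0.8314 0.5024], t=(-0.2900, 0.1100, 4.3700)
after S1 (triangulate): (1.5872, 1.5951, -0.4008)
after S2 (kf_track): (-1.2665, -1.3366, -1.0807)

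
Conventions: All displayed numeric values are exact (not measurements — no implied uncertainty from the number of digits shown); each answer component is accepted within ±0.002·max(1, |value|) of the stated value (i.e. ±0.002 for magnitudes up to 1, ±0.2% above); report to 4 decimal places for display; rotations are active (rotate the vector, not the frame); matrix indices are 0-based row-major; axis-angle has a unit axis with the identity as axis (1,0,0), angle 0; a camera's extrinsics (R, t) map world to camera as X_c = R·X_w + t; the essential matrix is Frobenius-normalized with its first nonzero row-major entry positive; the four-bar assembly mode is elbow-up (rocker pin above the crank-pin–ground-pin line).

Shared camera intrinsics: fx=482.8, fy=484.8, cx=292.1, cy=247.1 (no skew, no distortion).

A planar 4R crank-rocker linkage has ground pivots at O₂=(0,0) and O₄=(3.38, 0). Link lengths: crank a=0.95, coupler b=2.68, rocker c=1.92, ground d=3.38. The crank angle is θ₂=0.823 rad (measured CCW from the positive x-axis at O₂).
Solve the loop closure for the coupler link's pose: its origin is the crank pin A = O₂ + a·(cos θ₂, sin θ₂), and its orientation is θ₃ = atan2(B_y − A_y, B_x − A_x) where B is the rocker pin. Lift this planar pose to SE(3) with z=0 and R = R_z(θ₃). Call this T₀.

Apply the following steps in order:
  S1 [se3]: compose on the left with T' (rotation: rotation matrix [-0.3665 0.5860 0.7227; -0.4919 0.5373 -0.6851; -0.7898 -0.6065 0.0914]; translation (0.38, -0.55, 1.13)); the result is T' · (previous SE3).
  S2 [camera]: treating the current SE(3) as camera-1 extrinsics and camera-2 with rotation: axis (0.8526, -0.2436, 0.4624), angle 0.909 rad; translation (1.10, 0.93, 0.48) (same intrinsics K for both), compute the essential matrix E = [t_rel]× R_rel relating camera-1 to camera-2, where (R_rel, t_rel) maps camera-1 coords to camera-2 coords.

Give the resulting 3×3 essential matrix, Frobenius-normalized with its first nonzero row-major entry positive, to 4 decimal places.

matrix = [0.4983 -0.0583 -0.2141; -0.4112 0.0475 0.1764; 0.1713 0.6487 0.2232]

source (fourbar_fk): coupler pose = R=[0.8953 -0.4456 0.0000; 0.4456 0.8953 0.0000; 0.0000 0.0000 1.0000], t=(0.6460, 0.6965, 0.0000)
after S1 (compose_se3): R=[-0.0670 0.6879 0.7227; -0.2010 0.7002 -0.6851; -0.9773 -0.1911 0.0914], t=(0.5514, -0.4935, 0.1973)
after S2 (essential): [0.4983 -0.0583 -0.2141; -0.4112 0.0475 0.1764; 0.1713 0.6487 0.2232]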